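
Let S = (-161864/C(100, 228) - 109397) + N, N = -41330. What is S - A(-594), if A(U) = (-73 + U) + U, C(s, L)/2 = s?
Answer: -3756883/25 ≈ -1.5028e+5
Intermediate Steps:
C(s, L) = 2*s
A(U) = -73 + 2*U
S = -3788408/25 (S = (-161864/(2*100) - 109397) - 41330 = (-161864/200 - 109397) - 41330 = (-161864*1/200 - 109397) - 41330 = (-20233/25 - 109397) - 41330 = -2755158/25 - 41330 = -3788408/25 ≈ -1.5154e+5)
S - A(-594) = -3788408/25 - (-73 + 2*(-594)) = -3788408/25 - (-73 - 1188) = -3788408/25 - 1*(-1261) = -3788408/25 + 1261 = -3756883/25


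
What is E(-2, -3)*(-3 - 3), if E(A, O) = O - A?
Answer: 6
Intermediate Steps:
E(-2, -3)*(-3 - 3) = (-3 - 1*(-2))*(-3 - 3) = (-3 + 2)*(-6) = -1*(-6) = 6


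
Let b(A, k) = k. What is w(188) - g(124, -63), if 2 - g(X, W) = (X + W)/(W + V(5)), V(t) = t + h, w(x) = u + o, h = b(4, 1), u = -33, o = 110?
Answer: 4214/57 ≈ 73.930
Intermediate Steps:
h = 1
w(x) = 77 (w(x) = -33 + 110 = 77)
V(t) = 1 + t (V(t) = t + 1 = 1 + t)
g(X, W) = 2 - (W + X)/(6 + W) (g(X, W) = 2 - (X + W)/(W + (1 + 5)) = 2 - (W + X)/(W + 6) = 2 - (W + X)/(6 + W))
w(188) - g(124, -63) = 77 - (12 - 63 - 1*124)/(6 - 63) = 77 - (12 - 63 - 124)/(-57) = 77 - (-1)*(-175)/57 = 77 - 1*175/57 = 77 - 175/57 = 4214/57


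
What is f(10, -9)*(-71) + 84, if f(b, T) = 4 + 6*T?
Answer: 3634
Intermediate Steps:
f(10, -9)*(-71) + 84 = (4 + 6*(-9))*(-71) + 84 = (4 - 54)*(-71) + 84 = -50*(-71) + 84 = 3550 + 84 = 3634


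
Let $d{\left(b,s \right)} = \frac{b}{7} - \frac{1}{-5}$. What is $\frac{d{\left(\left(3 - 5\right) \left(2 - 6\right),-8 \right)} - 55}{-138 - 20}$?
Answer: $\frac{939}{2765} \approx 0.3396$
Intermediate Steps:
$d{\left(b,s \right)} = \frac{1}{5} + \frac{b}{7}$ ($d{\left(b,s \right)} = b \frac{1}{7} - - \frac{1}{5} = \frac{b}{7} + \frac{1}{5} = \frac{1}{5} + \frac{b}{7}$)
$\frac{d{\left(\left(3 - 5\right) \left(2 - 6\right),-8 \right)} - 55}{-138 - 20} = \frac{\left(\frac{1}{5} + \frac{\left(3 - 5\right) \left(2 - 6\right)}{7}\right) - 55}{-138 - 20} = \frac{\left(\frac{1}{5} + \frac{\left(-2\right) \left(-4\right)}{7}\right) - 55}{-158} = - \frac{\left(\frac{1}{5} + \frac{1}{7} \cdot 8\right) - 55}{158} = - \frac{\left(\frac{1}{5} + \frac{8}{7}\right) - 55}{158} = - \frac{\frac{47}{35} - 55}{158} = \left(- \frac{1}{158}\right) \left(- \frac{1878}{35}\right) = \frac{939}{2765}$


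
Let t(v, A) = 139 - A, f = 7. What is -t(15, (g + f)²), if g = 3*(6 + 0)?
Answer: 486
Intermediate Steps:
g = 18 (g = 3*6 = 18)
-t(15, (g + f)²) = -(139 - (18 + 7)²) = -(139 - 1*25²) = -(139 - 1*625) = -(139 - 625) = -1*(-486) = 486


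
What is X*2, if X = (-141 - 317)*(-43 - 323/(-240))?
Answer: 2289313/60 ≈ 38155.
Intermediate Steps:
X = 2289313/120 (X = -458*(-43 - 323*(-1/240)) = -458*(-43 + 323/240) = -458*(-9997/240) = 2289313/120 ≈ 19078.)
X*2 = (2289313/120)*2 = 2289313/60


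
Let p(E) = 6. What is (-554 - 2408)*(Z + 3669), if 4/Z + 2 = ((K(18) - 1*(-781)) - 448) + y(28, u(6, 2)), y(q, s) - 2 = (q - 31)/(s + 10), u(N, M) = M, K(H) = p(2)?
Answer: -14725615582/1355 ≈ -1.0868e+7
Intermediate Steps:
K(H) = 6
y(q, s) = 2 + (-31 + q)/(10 + s) (y(q, s) = 2 + (q - 31)/(s + 10) = 2 + (-31 + q)/(10 + s))
Z = 16/1355 (Z = 4/(-2 + (((6 - 1*(-781)) - 448) + (-11 + 28 + 2*2)/(10 + 2))) = 4/(-2 + (((6 + 781) - 448) + (-11 + 28 + 4)/12)) = 4/(-2 + ((787 - 448) + (1/12)*21)) = 4/(-2 + (339 + 7/4)) = 4/(-2 + 1363/4) = 4/(1355/4) = 4*(4/1355) = 16/1355 ≈ 0.011808)
(-554 - 2408)*(Z + 3669) = (-554 - 2408)*(16/1355 + 3669) = -2962*4971511/1355 = -14725615582/1355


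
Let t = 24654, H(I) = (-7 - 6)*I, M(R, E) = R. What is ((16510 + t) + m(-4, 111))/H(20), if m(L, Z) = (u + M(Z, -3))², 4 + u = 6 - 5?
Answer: -13207/65 ≈ -203.18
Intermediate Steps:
u = -3 (u = -4 + (6 - 5) = -4 + 1 = -3)
H(I) = -13*I
m(L, Z) = (-3 + Z)²
((16510 + t) + m(-4, 111))/H(20) = ((16510 + 24654) + (-3 + 111)²)/((-13*20)) = (41164 + 108²)/(-260) = (41164 + 11664)*(-1/260) = 52828*(-1/260) = -13207/65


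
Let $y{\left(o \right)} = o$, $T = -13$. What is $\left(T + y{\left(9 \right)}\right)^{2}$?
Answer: $16$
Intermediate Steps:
$\left(T + y{\left(9 \right)}\right)^{2} = \left(-13 + 9\right)^{2} = \left(-4\right)^{2} = 16$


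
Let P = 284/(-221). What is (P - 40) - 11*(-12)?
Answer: 20048/221 ≈ 90.715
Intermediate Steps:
P = -284/221 (P = 284*(-1/221) = -284/221 ≈ -1.2851)
(P - 40) - 11*(-12) = (-284/221 - 40) - 11*(-12) = -9124/221 + 132 = 20048/221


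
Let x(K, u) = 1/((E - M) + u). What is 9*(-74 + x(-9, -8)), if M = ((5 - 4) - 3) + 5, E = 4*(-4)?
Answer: -1999/3 ≈ -666.33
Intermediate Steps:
E = -16
M = 3 (M = (1 - 3) + 5 = -2 + 5 = 3)
x(K, u) = 1/(-19 + u) (x(K, u) = 1/((-16 - 1*3) + u) = 1/((-16 - 3) + u) = 1/(-19 + u))
9*(-74 + x(-9, -8)) = 9*(-74 + 1/(-19 - 8)) = 9*(-74 + 1/(-27)) = 9*(-74 - 1/27) = 9*(-1999/27) = -1999/3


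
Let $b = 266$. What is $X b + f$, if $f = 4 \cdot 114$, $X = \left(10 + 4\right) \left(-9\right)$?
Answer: $-33060$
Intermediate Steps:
$X = -126$ ($X = 14 \left(-9\right) = -126$)
$f = 456$
$X b + f = \left(-126\right) 266 + 456 = -33516 + 456 = -33060$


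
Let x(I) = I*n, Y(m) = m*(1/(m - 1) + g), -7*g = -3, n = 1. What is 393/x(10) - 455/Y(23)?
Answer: -40853/16790 ≈ -2.4332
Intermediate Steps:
g = 3/7 (g = -⅐*(-3) = 3/7 ≈ 0.42857)
Y(m) = m*(3/7 + 1/(-1 + m)) (Y(m) = m*(1/(m - 1) + 3/7) = m*(1/(-1 + m) + 3/7) = m*(3/7 + 1/(-1 + m)))
x(I) = I (x(I) = I*1 = I)
393/x(10) - 455/Y(23) = 393/10 - 455*7*(-1 + 23)/(23*(4 + 3*23)) = 393*(⅒) - 455*154/(23*(4 + 69)) = 393/10 - 455/((⅐)*23*(1/22)*73) = 393/10 - 455/1679/154 = 393/10 - 455*154/1679 = 393/10 - 70070/1679 = -40853/16790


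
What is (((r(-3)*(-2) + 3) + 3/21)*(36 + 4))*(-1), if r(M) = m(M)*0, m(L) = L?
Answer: -880/7 ≈ -125.71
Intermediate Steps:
r(M) = 0 (r(M) = M*0 = 0)
(((r(-3)*(-2) + 3) + 3/21)*(36 + 4))*(-1) = (((0*(-2) + 3) + 3/21)*(36 + 4))*(-1) = (((0 + 3) + 3*(1/21))*40)*(-1) = ((3 + ⅐)*40)*(-1) = ((22/7)*40)*(-1) = (880/7)*(-1) = -880/7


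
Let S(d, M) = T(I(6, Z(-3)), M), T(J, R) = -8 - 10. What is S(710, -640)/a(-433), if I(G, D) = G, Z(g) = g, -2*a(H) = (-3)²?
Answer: 4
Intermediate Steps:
a(H) = -9/2 (a(H) = -½*(-3)² = -½*9 = -9/2)
T(J, R) = -18
S(d, M) = -18
S(710, -640)/a(-433) = -18/(-9/2) = -18*(-2/9) = 4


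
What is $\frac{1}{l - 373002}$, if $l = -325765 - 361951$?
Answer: $- \frac{1}{1060718} \approx -9.4276 \cdot 10^{-7}$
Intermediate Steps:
$l = -687716$ ($l = -325765 - 361951 = -687716$)
$\frac{1}{l - 373002} = \frac{1}{-687716 - 373002} = \frac{1}{-1060718} = - \frac{1}{1060718}$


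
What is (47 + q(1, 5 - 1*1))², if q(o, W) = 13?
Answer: 3600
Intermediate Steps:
(47 + q(1, 5 - 1*1))² = (47 + 13)² = 60² = 3600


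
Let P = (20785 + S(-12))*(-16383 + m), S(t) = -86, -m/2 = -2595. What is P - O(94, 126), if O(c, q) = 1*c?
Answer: -231684001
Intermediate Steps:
m = 5190 (m = -2*(-2595) = 5190)
O(c, q) = c
P = -231683907 (P = (20785 - 86)*(-16383 + 5190) = 20699*(-11193) = -231683907)
P - O(94, 126) = -231683907 - 1*94 = -231683907 - 94 = -231684001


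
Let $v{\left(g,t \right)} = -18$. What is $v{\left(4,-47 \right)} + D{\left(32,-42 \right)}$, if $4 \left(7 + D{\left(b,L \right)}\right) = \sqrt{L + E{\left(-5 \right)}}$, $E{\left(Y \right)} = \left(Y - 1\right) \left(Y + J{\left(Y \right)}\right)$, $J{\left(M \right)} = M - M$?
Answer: $-25 + \frac{i \sqrt{3}}{2} \approx -25.0 + 0.86602 i$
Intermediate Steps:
$J{\left(M \right)} = 0$
$E{\left(Y \right)} = Y \left(-1 + Y\right)$ ($E{\left(Y \right)} = \left(Y - 1\right) \left(Y + 0\right) = \left(-1 + Y\right) Y = Y \left(-1 + Y\right)$)
$D{\left(b,L \right)} = -7 + \frac{\sqrt{30 + L}}{4}$ ($D{\left(b,L \right)} = -7 + \frac{\sqrt{L - 5 \left(-1 - 5\right)}}{4} = -7 + \frac{\sqrt{L - -30}}{4} = -7 + \frac{\sqrt{L + 30}}{4} = -7 + \frac{\sqrt{30 + L}}{4}$)
$v{\left(4,-47 \right)} + D{\left(32,-42 \right)} = -18 - \left(7 - \frac{\sqrt{30 - 42}}{4}\right) = -18 - \left(7 - \frac{\sqrt{-12}}{4}\right) = -18 - \left(7 - \frac{2 i \sqrt{3}}{4}\right) = -18 - \left(7 - \frac{i \sqrt{3}}{2}\right) = -25 + \frac{i \sqrt{3}}{2}$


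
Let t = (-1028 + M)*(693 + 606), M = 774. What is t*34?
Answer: -11218164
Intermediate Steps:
t = -329946 (t = (-1028 + 774)*(693 + 606) = -254*1299 = -329946)
t*34 = -329946*34 = -11218164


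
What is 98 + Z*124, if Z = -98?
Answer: -12054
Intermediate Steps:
98 + Z*124 = 98 - 98*124 = 98 - 12152 = -12054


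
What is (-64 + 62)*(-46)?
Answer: 92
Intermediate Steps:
(-64 + 62)*(-46) = -2*(-46) = 92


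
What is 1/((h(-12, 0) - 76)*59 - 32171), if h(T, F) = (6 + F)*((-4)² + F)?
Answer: -1/30991 ≈ -3.2267e-5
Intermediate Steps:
h(T, F) = (6 + F)*(16 + F)
1/((h(-12, 0) - 76)*59 - 32171) = 1/(((96 + 0² + 22*0) - 76)*59 - 32171) = 1/(((96 + 0 + 0) - 76)*59 - 32171) = 1/((96 - 76)*59 - 32171) = 1/(20*59 - 32171) = 1/(1180 - 32171) = 1/(-30991) = -1/30991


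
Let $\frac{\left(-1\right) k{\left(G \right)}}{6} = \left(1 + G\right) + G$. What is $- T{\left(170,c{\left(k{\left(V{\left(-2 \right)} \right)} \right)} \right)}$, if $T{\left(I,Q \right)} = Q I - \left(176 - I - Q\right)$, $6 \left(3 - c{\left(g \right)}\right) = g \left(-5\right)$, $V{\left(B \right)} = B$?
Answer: $-3072$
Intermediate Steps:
$k{\left(G \right)} = -6 - 12 G$ ($k{\left(G \right)} = - 6 \left(\left(1 + G\right) + G\right) = - 6 \left(1 + 2 G\right) = -6 - 12 G$)
$c{\left(g \right)} = 3 + \frac{5 g}{6}$ ($c{\left(g \right)} = 3 - \frac{g \left(-5\right)}{6} = 3 - \frac{\left(-5\right) g}{6} = 3 + \frac{5 g}{6}$)
$T{\left(I,Q \right)} = -176 + I + Q + I Q$ ($T{\left(I,Q \right)} = I Q + \left(-176 + I + Q\right) = -176 + I + Q + I Q$)
$- T{\left(170,c{\left(k{\left(V{\left(-2 \right)} \right)} \right)} \right)} = - (-176 + 170 + \left(3 + \frac{5 \left(-6 - -24\right)}{6}\right) + 170 \left(3 + \frac{5 \left(-6 - -24\right)}{6}\right)) = - (-176 + 170 + \left(3 + \frac{5 \left(-6 + 24\right)}{6}\right) + 170 \left(3 + \frac{5 \left(-6 + 24\right)}{6}\right)) = - (-176 + 170 + \left(3 + \frac{5}{6} \cdot 18\right) + 170 \left(3 + \frac{5}{6} \cdot 18\right)) = - (-176 + 170 + \left(3 + 15\right) + 170 \left(3 + 15\right)) = - (-176 + 170 + 18 + 170 \cdot 18) = - (-176 + 170 + 18 + 3060) = \left(-1\right) 3072 = -3072$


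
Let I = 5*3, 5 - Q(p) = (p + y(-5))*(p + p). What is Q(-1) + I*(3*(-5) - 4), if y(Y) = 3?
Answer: -276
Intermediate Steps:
Q(p) = 5 - 2*p*(3 + p) (Q(p) = 5 - (p + 3)*(p + p) = 5 - (3 + p)*2*p = 5 - 2*p*(3 + p))
I = 15
Q(-1) + I*(3*(-5) - 4) = (5 - 6*(-1) - 2*(-1)**2) + 15*(3*(-5) - 4) = (5 + 6 - 2*1) + 15*(-15 - 4) = (5 + 6 - 2) + 15*(-19) = 9 - 285 = -276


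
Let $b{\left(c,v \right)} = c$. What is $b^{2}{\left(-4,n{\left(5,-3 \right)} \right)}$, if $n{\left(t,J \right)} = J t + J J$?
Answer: $16$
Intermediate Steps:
$n{\left(t,J \right)} = J^{2} + J t$ ($n{\left(t,J \right)} = J t + J^{2} = J^{2} + J t$)
$b^{2}{\left(-4,n{\left(5,-3 \right)} \right)} = \left(-4\right)^{2} = 16$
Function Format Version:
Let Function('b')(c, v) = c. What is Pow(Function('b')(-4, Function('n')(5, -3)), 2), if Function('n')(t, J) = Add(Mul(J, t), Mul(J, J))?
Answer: 16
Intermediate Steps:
Function('n')(t, J) = Add(Pow(J, 2), Mul(J, t)) (Function('n')(t, J) = Add(Mul(J, t), Pow(J, 2)) = Add(Pow(J, 2), Mul(J, t)))
Pow(Function('b')(-4, Function('n')(5, -3)), 2) = Pow(-4, 2) = 16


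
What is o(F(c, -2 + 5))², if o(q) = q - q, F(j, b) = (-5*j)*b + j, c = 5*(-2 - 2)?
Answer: 0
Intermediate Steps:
c = -20 (c = 5*(-4) = -20)
F(j, b) = j - 5*b*j (F(j, b) = -5*b*j + j = j - 5*b*j)
o(q) = 0
o(F(c, -2 + 5))² = 0² = 0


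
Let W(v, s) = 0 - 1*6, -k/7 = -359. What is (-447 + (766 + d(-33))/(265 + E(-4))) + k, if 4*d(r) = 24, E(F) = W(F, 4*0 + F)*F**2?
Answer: 349926/169 ≈ 2070.6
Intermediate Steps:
k = 2513 (k = -7*(-359) = 2513)
W(v, s) = -6 (W(v, s) = 0 - 6 = -6)
E(F) = -6*F**2
d(r) = 6 (d(r) = (1/4)*24 = 6)
(-447 + (766 + d(-33))/(265 + E(-4))) + k = (-447 + (766 + 6)/(265 - 6*(-4)**2)) + 2513 = (-447 + 772/(265 - 6*16)) + 2513 = (-447 + 772/(265 - 96)) + 2513 = (-447 + 772/169) + 2513 = -74771/169 + 2513 = 349926/169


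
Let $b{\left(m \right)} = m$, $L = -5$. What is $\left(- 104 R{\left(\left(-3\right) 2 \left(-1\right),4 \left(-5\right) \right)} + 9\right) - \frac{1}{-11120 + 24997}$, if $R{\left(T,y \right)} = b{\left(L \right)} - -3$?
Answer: $\frac{3011308}{13877} \approx 217.0$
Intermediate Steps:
$R{\left(T,y \right)} = -2$ ($R{\left(T,y \right)} = -5 - -3 = -5 + 3 = -2$)
$\left(- 104 R{\left(\left(-3\right) 2 \left(-1\right),4 \left(-5\right) \right)} + 9\right) - \frac{1}{-11120 + 24997} = \left(\left(-104\right) \left(-2\right) + 9\right) - \frac{1}{-11120 + 24997} = \left(208 + 9\right) - \frac{1}{13877} = 217 - \frac{1}{13877} = \frac{3011308}{13877}$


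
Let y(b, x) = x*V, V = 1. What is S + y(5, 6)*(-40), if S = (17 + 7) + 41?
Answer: -175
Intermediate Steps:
y(b, x) = x (y(b, x) = x*1 = x)
S = 65 (S = 24 + 41 = 65)
S + y(5, 6)*(-40) = 65 + 6*(-40) = 65 - 240 = -175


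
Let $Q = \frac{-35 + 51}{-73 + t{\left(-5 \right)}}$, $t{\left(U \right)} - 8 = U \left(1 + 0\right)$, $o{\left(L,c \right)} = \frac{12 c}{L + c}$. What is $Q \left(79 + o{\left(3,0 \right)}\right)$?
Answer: $- \frac{632}{35} \approx -18.057$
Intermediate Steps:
$o{\left(L,c \right)} = \frac{12 c}{L + c}$
$t{\left(U \right)} = 8 + U$ ($t{\left(U \right)} = 8 + U \left(1 + 0\right) = 8 + U 1 = 8 + U$)
$Q = - \frac{8}{35}$ ($Q = \frac{-35 + 51}{-73 + \left(8 - 5\right)} = \frac{16}{-73 + 3} = \frac{16}{-70} = 16 \left(- \frac{1}{70}\right) = - \frac{8}{35} \approx -0.22857$)
$Q \left(79 + o{\left(3,0 \right)}\right) = - \frac{8 \left(79 + 12 \cdot 0 \frac{1}{3 + 0}\right)}{35} = - \frac{8 \left(79 + 12 \cdot 0 \cdot \frac{1}{3}\right)}{35} = - \frac{8 \left(79 + 0\right)}{35} = \left(- \frac{8}{35}\right) 79 = - \frac{632}{35}$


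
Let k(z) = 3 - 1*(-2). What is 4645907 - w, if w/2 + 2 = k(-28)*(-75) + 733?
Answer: 4645195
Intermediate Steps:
k(z) = 5 (k(z) = 3 + 2 = 5)
w = 712 (w = -4 + 2*(5*(-75) + 733) = -4 + 2*(-375 + 733) = -4 + 2*358 = -4 + 716 = 712)
4645907 - w = 4645907 - 1*712 = 4645907 - 712 = 4645195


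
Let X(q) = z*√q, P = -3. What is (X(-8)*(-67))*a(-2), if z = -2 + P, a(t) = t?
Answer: -1340*I*√2 ≈ -1895.0*I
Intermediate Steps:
z = -5 (z = -2 - 3 = -5)
X(q) = -5*√q
(X(-8)*(-67))*a(-2) = (-10*I*√2*(-67))*(-2) = (670*I*√2)*(-2) = -1340*I*√2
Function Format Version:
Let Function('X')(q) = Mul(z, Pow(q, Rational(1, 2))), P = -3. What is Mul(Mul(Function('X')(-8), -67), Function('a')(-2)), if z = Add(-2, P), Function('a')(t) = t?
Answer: Mul(-1340, I, Pow(2, Rational(1, 2))) ≈ Mul(-1895.0, I)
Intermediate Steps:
z = -5 (z = Add(-2, -3) = -5)
Function('X')(q) = Mul(-5, Pow(q, Rational(1, 2)))
Mul(Mul(Function('X')(-8), -67), Function('a')(-2)) = Mul(Mul(Mul(-5, Pow(-8, Rational(1, 2))), -67), -2) = Mul(Mul(Mul(-5, Mul(2, I, Pow(2, Rational(1, 2)))), -67), -2) = Mul(Mul(Mul(-10, I, Pow(2, Rational(1, 2))), -67), -2) = Mul(Mul(670, I, Pow(2, Rational(1, 2))), -2) = Mul(-1340, I, Pow(2, Rational(1, 2)))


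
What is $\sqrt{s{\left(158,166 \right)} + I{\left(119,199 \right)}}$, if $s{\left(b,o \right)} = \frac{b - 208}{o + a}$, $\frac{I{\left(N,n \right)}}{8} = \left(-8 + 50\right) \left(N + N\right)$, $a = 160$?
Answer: $\frac{\sqrt{2124665717}}{163} \approx 282.79$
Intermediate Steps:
$I{\left(N,n \right)} = 672 N$ ($I{\left(N,n \right)} = 8 \left(-8 + 50\right) \left(N + N\right) = 8 \cdot 42 \cdot 2 N = 8 \cdot 84 N = 672 N$)
$s{\left(b,o \right)} = \frac{-208 + b}{160 + o}$ ($s{\left(b,o \right)} = \frac{b - 208}{o + 160} = \frac{-208 + b}{160 + o}$)
$\sqrt{s{\left(158,166 \right)} + I{\left(119,199 \right)}} = \sqrt{\frac{-208 + 158}{160 + 166} + 672 \cdot 119} = \sqrt{\frac{1}{326} \left(-50\right) + 79968} = \sqrt{- \frac{25}{163} + 79968} = \sqrt{\frac{13034759}{163}} = \frac{\sqrt{2124665717}}{163}$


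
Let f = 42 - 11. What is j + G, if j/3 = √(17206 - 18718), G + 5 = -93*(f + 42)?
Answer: -6794 + 18*I*√42 ≈ -6794.0 + 116.65*I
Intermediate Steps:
f = 31
G = -6794 (G = -5 - 93*(31 + 42) = -5 - 93*73 = -5 - 6789 = -6794)
j = 18*I*√42 (j = 3*√(17206 - 18718) = 3*√(-1512) = 3*(6*I*√42) = 18*I*√42 ≈ 116.65*I)
j + G = 18*I*√42 - 6794 = -6794 + 18*I*√42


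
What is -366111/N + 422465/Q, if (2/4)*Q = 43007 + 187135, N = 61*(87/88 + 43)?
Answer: -14729566043197/108687321204 ≈ -135.52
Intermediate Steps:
N = 236131/88 (N = 61*(87*(1/88) + 43) = 61*(87/88 + 43) = 61*(3871/88) = 236131/88 ≈ 2683.3)
Q = 460284 (Q = 2*(43007 + 187135) = 2*230142 = 460284)
-366111/N + 422465/Q = -366111/236131/88 + 422465/460284 = -366111*88/236131 + 422465*(1/460284) = -32217768/236131 + 422465/460284 = -14729566043197/108687321204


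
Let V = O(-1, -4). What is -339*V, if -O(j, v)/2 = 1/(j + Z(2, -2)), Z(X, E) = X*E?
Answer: -678/5 ≈ -135.60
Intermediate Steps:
Z(X, E) = E*X
O(j, v) = -2/(-4 + j) (O(j, v) = -2/(j - 2*2) = -2/(j - 4) = -2/(-4 + j))
V = ⅖ (V = -2/(-4 - 1) = -2/(-5) = -2*(-⅕) = ⅖ ≈ 0.40000)
-339*V = -339*⅖ = -678/5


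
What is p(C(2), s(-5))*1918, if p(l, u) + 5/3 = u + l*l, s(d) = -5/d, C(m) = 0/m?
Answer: -3836/3 ≈ -1278.7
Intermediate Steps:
C(m) = 0
p(l, u) = -5/3 + u + l² (p(l, u) = -5/3 + (u + l*l) = -5/3 + (u + l²) = -5/3 + u + l²)
p(C(2), s(-5))*1918 = (-5/3 - 5/(-5) + 0²)*1918 = (-5/3 - 5*(-⅕) + 0)*1918 = (-5/3 + 1 + 0)*1918 = -⅔*1918 = -3836/3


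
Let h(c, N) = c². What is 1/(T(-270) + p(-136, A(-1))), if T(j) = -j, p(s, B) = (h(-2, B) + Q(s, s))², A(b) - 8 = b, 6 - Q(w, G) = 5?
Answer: 1/295 ≈ 0.0033898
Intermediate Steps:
Q(w, G) = 1 (Q(w, G) = 6 - 1*5 = 6 - 5 = 1)
A(b) = 8 + b
p(s, B) = 25 (p(s, B) = ((-2)² + 1)² = (4 + 1)² = 5² = 25)
1/(T(-270) + p(-136, A(-1))) = 1/(-1*(-270) + 25) = 1/(270 + 25) = 1/295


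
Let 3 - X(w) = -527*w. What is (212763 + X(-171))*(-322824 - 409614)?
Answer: -89832788262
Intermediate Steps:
X(w) = 3 + 527*w (X(w) = 3 - (-527)*w = 3 + 527*w)
(212763 + X(-171))*(-322824 - 409614) = (212763 + (3 + 527*(-171)))*(-322824 - 409614) = (212763 + (3 - 90117))*(-732438) = (212763 - 90114)*(-732438) = 122649*(-732438) = -89832788262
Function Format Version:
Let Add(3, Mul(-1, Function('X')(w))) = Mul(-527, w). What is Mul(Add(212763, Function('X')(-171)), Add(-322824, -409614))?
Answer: -89832788262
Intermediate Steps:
Function('X')(w) = Add(3, Mul(527, w)) (Function('X')(w) = Add(3, Mul(-1, Mul(-527, w))) = Add(3, Mul(527, w)))
Mul(Add(212763, Function('X')(-171)), Add(-322824, -409614)) = Mul(Add(212763, Add(3, Mul(527, -171))), Add(-322824, -409614)) = Mul(Add(212763, Add(3, -90117)), -732438) = Mul(Add(212763, -90114), -732438) = Mul(122649, -732438) = -89832788262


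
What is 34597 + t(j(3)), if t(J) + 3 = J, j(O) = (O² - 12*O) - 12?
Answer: 34555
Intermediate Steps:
j(O) = -12 + O² - 12*O
t(J) = -3 + J
34597 + t(j(3)) = 34597 + (-3 + (-12 + 3² - 12*3)) = 34597 + (-3 + (-12 + 9 - 36)) = 34597 + (-3 - 39) = 34597 - 42 = 34555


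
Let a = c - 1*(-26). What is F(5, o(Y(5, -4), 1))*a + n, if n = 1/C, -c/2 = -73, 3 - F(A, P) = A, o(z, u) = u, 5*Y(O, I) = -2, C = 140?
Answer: -48159/140 ≈ -343.99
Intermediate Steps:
Y(O, I) = -⅖ (Y(O, I) = (⅕)*(-2) = -⅖)
F(A, P) = 3 - A
c = 146 (c = -2*(-73) = 146)
a = 172 (a = 146 - 1*(-26) = 146 + 26 = 172)
n = 1/140 ≈ 0.0071429
F(5, o(Y(5, -4), 1))*a + n = (3 - 1*5)*172 + 1/140 = (3 - 5)*172 + 1/140 = -2*172 + 1/140 = -344 + 1/140 = -48159/140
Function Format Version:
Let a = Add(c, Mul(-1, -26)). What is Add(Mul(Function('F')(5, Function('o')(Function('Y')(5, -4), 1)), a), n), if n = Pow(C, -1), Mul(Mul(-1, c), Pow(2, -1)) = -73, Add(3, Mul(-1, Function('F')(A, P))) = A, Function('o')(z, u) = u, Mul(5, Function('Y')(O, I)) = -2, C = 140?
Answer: Rational(-48159, 140) ≈ -343.99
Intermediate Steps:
Function('Y')(O, I) = Rational(-2, 5) (Function('Y')(O, I) = Mul(Rational(1, 5), -2) = Rational(-2, 5))
Function('F')(A, P) = Add(3, Mul(-1, A))
c = 146 (c = Mul(-2, -73) = 146)
a = 172 (a = Add(146, Mul(-1, -26)) = Add(146, 26) = 172)
n = Rational(1, 140) (n = Pow(140, -1) = Rational(1, 140) ≈ 0.0071429)
Add(Mul(Function('F')(5, Function('o')(Function('Y')(5, -4), 1)), a), n) = Add(Mul(Add(3, Mul(-1, 5)), 172), Rational(1, 140)) = Add(Mul(Add(3, -5), 172), Rational(1, 140)) = Add(Mul(-2, 172), Rational(1, 140)) = Add(-344, Rational(1, 140)) = Rational(-48159, 140)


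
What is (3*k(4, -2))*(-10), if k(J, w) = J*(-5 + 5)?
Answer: 0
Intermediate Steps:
k(J, w) = 0 (k(J, w) = J*0 = 0)
(3*k(4, -2))*(-10) = (3*0)*(-10) = 0*(-10) = 0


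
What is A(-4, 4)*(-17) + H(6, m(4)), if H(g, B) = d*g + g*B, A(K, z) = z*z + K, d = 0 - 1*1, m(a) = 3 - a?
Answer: -216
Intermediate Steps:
d = -1 (d = 0 - 1 = -1)
A(K, z) = K + z² (A(K, z) = z² + K = K + z²)
H(g, B) = -g + B*g (H(g, B) = -g + g*B = -g + B*g)
A(-4, 4)*(-17) + H(6, m(4)) = (-4 + 4²)*(-17) + 6*(-1 + (3 - 1*4)) = (-4 + 16)*(-17) + 6*(-1 + (3 - 4)) = 12*(-17) + 6*(-1 - 1) = -204 + 6*(-2) = -204 - 12 = -216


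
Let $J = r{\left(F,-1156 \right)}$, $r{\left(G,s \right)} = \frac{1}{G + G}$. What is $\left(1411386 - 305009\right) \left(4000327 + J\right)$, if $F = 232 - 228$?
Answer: $\frac{35406959388609}{8} \approx 4.4259 \cdot 10^{12}$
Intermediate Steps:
$F = 4$ ($F = 232 - 228 = 4$)
$r{\left(G,s \right)} = \frac{1}{2 G}$
$J = \frac{1}{8}$ ($J = \frac{1}{2 \cdot 4} = \frac{1}{2} \cdot \frac{1}{4} = \frac{1}{8} \approx 0.125$)
$\left(1411386 - 305009\right) \left(4000327 + J\right) = \left(1411386 - 305009\right) \left(4000327 + \frac{1}{8}\right) = 1106377 \cdot \frac{32002617}{8} = \frac{35406959388609}{8}$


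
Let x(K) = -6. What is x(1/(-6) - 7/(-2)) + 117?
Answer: 111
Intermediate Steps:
x(1/(-6) - 7/(-2)) + 117 = -6 + 117 = 111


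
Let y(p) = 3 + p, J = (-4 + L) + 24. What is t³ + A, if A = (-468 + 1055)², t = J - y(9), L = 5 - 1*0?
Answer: 346766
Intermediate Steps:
L = 5 (L = 5 + 0 = 5)
J = 25 (J = (-4 + 5) + 24 = 1 + 24 = 25)
t = 13 (t = 25 - (3 + 9) = 25 - 1*12 = 25 - 12 = 13)
A = 344569 (A = 587² = 344569)
t³ + A = 13³ + 344569 = 2197 + 344569 = 346766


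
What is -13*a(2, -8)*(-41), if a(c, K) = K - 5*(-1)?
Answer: -1599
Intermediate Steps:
a(c, K) = 5 + K (a(c, K) = K + 5 = 5 + K)
-13*a(2, -8)*(-41) = -13*(5 - 8)*(-41) = -13*(-3)*(-41) = 39*(-41) = -1599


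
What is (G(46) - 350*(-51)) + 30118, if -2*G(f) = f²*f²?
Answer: -2190760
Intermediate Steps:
G(f) = -f⁴/2 (G(f) = -f²*f²/2 = -f⁴/2)
(G(46) - 350*(-51)) + 30118 = (-½*46⁴ - 350*(-51)) + 30118 = (-½*4477456 + 17850) + 30118 = (-2238728 + 17850) + 30118 = -2220878 + 30118 = -2190760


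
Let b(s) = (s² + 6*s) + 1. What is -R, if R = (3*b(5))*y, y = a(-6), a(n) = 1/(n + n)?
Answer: 14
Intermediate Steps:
a(n) = 1/(2*n)
y = -1/12 (y = (½)/(-6) = (½)*(-⅙) = -1/12 ≈ -0.083333)
b(s) = 1 + s² + 6*s
R = -14 (R = (3*(1 + 5² + 6*5))*(-1/12) = (3*(1 + 25 + 30))*(-1/12) = (3*56)*(-1/12) = 168*(-1/12) = -14)
-R = -1*(-14) = 14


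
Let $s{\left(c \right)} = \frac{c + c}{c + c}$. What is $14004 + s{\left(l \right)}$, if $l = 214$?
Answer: $14005$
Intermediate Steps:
$s{\left(c \right)} = 1$ ($s{\left(c \right)} = \frac{2 c}{2 c} = 2 c \frac{1}{2 c} = 1$)
$14004 + s{\left(l \right)} = 14004 + 1 = 14005$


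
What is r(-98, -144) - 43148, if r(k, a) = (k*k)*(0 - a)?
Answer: 1339828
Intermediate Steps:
r(k, a) = -a*k² (r(k, a) = k²*(-a) = -a*k²)
r(-98, -144) - 43148 = -1*(-144)*(-98)² - 43148 = -1*(-144)*9604 - 43148 = 1382976 - 43148 = 1339828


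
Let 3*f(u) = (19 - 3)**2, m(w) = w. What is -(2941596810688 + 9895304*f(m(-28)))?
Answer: -8827323629888/3 ≈ -2.9424e+12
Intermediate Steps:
f(u) = 256/3 (f(u) = (19 - 3)**2/3 = (1/3)*16**2 = (1/3)*256 = 256/3)
-(2941596810688 + 9895304*f(m(-28))) = -9895304/(1/(256/3 + 297272)) = -9895304/(1/(892072/3)) = -9895304/3/892072 = -9895304*892072/3 = -8827323629888/3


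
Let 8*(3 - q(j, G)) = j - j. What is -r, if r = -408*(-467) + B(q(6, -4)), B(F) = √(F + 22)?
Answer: -190541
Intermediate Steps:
q(j, G) = 3 (q(j, G) = 3 - (j - j)/8 = 3 - ⅛*0 = 3 + 0 = 3)
B(F) = √(22 + F)
r = 190541 (r = -408*(-467) + √(22 + 3) = 190536 + √25 = 190536 + 5 = 190541)
-r = -1*190541 = -190541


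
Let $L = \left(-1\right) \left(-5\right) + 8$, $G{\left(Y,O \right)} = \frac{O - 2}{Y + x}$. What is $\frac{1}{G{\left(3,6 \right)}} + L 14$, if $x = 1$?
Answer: $183$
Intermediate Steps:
$G{\left(Y,O \right)} = \frac{-2 + O}{1 + Y}$ ($G{\left(Y,O \right)} = \frac{O - 2}{Y + 1} = \frac{-2 + O}{1 + Y}$)
$L = 13$ ($L = 5 + 8 = 13$)
$\frac{1}{G{\left(3,6 \right)}} + L 14 = \frac{1}{\frac{1}{1 + 3} \left(-2 + 6\right)} + 13 \cdot 14 = \frac{1}{\frac{1}{4} \cdot 4} + 182 = 1^{-1} + 182 = 1 + 182 = 183$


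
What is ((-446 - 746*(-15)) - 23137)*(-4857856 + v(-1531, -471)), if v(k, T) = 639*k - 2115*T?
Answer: 59982120000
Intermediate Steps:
v(k, T) = -2115*T + 639*k
((-446 - 746*(-15)) - 23137)*(-4857856 + v(-1531, -471)) = ((-446 - 746*(-15)) - 23137)*(-4857856 + (-2115*(-471) + 639*(-1531))) = ((-446 + 11190) - 23137)*(-4857856 + (996165 - 978309)) = (10744 - 23137)*(-4857856 + 17856) = -12393*(-4840000) = 59982120000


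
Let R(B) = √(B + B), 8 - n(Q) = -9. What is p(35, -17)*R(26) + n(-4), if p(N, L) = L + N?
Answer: 17 + 36*√13 ≈ 146.80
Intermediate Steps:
n(Q) = 17 (n(Q) = 8 - 1*(-9) = 8 + 9 = 17)
R(B) = √2*√B (R(B) = √(2*B) = √2*√B)
p(35, -17)*R(26) + n(-4) = (-17 + 35)*(√2*√26) + 17 = 18*(2*√13) + 17 = 36*√13 + 17 = 17 + 36*√13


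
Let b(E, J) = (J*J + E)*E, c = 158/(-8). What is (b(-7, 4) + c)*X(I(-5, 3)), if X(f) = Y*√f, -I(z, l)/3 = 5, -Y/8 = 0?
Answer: 0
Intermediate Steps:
Y = 0 (Y = -8*0 = 0)
I(z, l) = -15 (I(z, l) = -3*5 = -15)
c = -79/4 (c = 158*(-⅛) = -79/4 ≈ -19.750)
X(f) = 0 (X(f) = 0*√f = 0)
b(E, J) = E*(E + J²) (b(E, J) = (J² + E)*E = (E + J²)*E = E*(E + J²))
(b(-7, 4) + c)*X(I(-5, 3)) = (-7*(-7 + 4²) - 79/4)*0 = (-7*(-7 + 16) - 79/4)*0 = (-7*9 - 79/4)*0 = (-63 - 79/4)*0 = -331/4*0 = 0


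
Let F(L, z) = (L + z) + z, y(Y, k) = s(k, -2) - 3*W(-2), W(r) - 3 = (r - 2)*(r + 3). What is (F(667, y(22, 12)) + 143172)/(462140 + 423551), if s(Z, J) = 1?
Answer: 143847/885691 ≈ 0.16241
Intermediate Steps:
W(r) = 3 + (-2 + r)*(3 + r) (W(r) = 3 + (r - 2)*(r + 3) = 3 + (-2 + r)*(3 + r))
y(Y, k) = 4 (y(Y, k) = 1 - 3*(-3 - 2 + (-2)**2) = 1 - 3*(-3 - 2 + 4) = 1 - 3*(-1) = 1 + 3 = 4)
F(L, z) = L + 2*z
(F(667, y(22, 12)) + 143172)/(462140 + 423551) = ((667 + 2*4) + 143172)/(462140 + 423551) = ((667 + 8) + 143172)/885691 = (675 + 143172)*(1/885691) = 143847*(1/885691) = 143847/885691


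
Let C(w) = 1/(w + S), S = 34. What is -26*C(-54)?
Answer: 13/10 ≈ 1.3000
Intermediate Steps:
C(w) = 1/(34 + w) (C(w) = 1/(w + 34) = 1/(34 + w))
-26*C(-54) = -26/(34 - 54) = -26/(-20) = -26*(-1/20) = 13/10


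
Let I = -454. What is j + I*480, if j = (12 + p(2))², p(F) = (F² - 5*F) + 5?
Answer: -217799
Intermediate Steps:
p(F) = 5 + F² - 5*F
j = 121 (j = (12 + (5 + 2² - 5*2))² = (12 + (5 + 4 - 10))² = (12 - 1)² = 11² = 121)
j + I*480 = 121 - 454*480 = 121 - 217920 = -217799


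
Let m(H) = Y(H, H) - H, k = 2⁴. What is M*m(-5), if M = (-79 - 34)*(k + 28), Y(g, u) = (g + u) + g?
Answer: 49720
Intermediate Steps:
k = 16
Y(g, u) = u + 2*g
m(H) = 2*H (m(H) = (H + 2*H) - H = 3*H - H = 2*H)
M = -4972 (M = (-79 - 34)*(16 + 28) = -113*44 = -4972)
M*m(-5) = -9944*(-5) = -4972*(-10) = 49720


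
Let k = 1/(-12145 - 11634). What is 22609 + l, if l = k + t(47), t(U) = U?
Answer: 538737023/23779 ≈ 22656.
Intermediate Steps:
k = -1/23779 (k = 1/(-23779) = -1/23779 ≈ -4.2054e-5)
l = 1117612/23779 (l = -1/23779 + 47 = 1117612/23779 ≈ 47.000)
22609 + l = 22609 + 1117612/23779 = 538737023/23779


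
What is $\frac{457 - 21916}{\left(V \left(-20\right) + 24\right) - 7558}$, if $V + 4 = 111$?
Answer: $\frac{21459}{9674} \approx 2.2182$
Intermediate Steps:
$V = 107$ ($V = -4 + 111 = 107$)
$\frac{457 - 21916}{\left(V \left(-20\right) + 24\right) - 7558} = \frac{457 - 21916}{\left(107 \left(-20\right) + 24\right) - 7558} = - \frac{21459}{\left(-2140 + 24\right) - 7558} = - \frac{21459}{-2116 - 7558} = - \frac{21459}{-9674} = \left(-21459\right) \left(- \frac{1}{9674}\right) = \frac{21459}{9674}$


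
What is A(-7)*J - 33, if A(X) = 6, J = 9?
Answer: 21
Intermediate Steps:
A(-7)*J - 33 = 6*9 - 33 = 54 - 33 = 21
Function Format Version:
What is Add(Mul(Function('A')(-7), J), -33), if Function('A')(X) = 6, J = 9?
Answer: 21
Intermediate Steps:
Add(Mul(Function('A')(-7), J), -33) = Add(Mul(6, 9), -33) = Add(54, -33) = 21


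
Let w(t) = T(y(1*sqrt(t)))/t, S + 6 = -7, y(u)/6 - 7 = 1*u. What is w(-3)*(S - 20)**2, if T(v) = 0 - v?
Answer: 15246 + 2178*I*sqrt(3) ≈ 15246.0 + 3772.4*I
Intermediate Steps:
y(u) = 42 + 6*u (y(u) = 42 + 6*(1*u) = 42 + 6*u)
T(v) = -v
S = -13 (S = -6 - 7 = -13)
w(t) = (-42 - 6*sqrt(t))/t (w(t) = (-(42 + 6*(1*sqrt(t))))/t = (-(42 + 6*sqrt(t)))/t = (-42 - 6*sqrt(t))/t)
w(-3)*(S - 20)**2 = (6*(-7 - sqrt(-3))/(-3))*(-13 - 20)**2 = (6*(-1/3)*(-7 - I*sqrt(3)))*(-33)**2 = (6*(-1/3)*(-7 - I*sqrt(3)))*1089 = (14 + 2*I*sqrt(3))*1089 = 15246 + 2178*I*sqrt(3)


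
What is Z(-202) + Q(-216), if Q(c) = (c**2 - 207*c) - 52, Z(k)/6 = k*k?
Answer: 336140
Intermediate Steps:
Z(k) = 6*k**2 (Z(k) = 6*(k*k) = 6*k**2)
Q(c) = -52 + c**2 - 207*c
Z(-202) + Q(-216) = 6*(-202)**2 + (-52 + (-216)**2 - 207*(-216)) = 6*40804 + (-52 + 46656 + 44712) = 244824 + 91316 = 336140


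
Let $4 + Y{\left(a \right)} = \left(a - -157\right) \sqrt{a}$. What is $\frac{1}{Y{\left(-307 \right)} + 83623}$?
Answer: $\frac{9291}{777671629} + \frac{50 i \sqrt{307}}{2333014887} \approx 1.1947 \cdot 10^{-5} + 3.7551 \cdot 10^{-7} i$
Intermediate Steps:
$Y{\left(a \right)} = -4 + \sqrt{a} \left(157 + a\right)$ ($Y{\left(a \right)} = -4 + \left(a - -157\right) \sqrt{a} = -4 + \left(a + 157\right) \sqrt{a} = -4 + \left(157 + a\right) \sqrt{a} = -4 + \sqrt{a} \left(157 + a\right)$)
$\frac{1}{Y{\left(-307 \right)} + 83623} = \frac{1}{\left(-4 + \left(-307\right)^{\frac{3}{2}} + 157 \sqrt{-307}\right) + 83623} = \frac{1}{\left(-4 - 307 i \sqrt{307} + 157 i \sqrt{307}\right) + 83623} = \frac{1}{\left(-4 - 150 i \sqrt{307}\right) + 83623} = \frac{1}{83619 - 150 i \sqrt{307}}$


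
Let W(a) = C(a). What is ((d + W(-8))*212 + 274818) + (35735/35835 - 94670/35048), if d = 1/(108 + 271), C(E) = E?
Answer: 13000639715890057/47600318532 ≈ 2.7312e+5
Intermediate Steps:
W(a) = a
d = 1/379 ≈ 0.0026385
((d + W(-8))*212 + 274818) + (35735/35835 - 94670/35048) = ((1/379 - 8)*212 + 274818) + (35735/35835 - 94670/35048) = (-3031/379*212 + 274818) + (35735*(1/35835) - 94670*1/35048) = (-642572/379 + 274818) + (7147/7167 - 47335/17524) = 103513450/379 - 214005917/125594508 = 13000639715890057/47600318532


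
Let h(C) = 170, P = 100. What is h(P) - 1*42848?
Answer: -42678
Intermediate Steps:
h(P) - 1*42848 = 170 - 1*42848 = 170 - 42848 = -42678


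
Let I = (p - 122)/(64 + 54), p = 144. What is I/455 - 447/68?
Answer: -11998967/1825460 ≈ -6.5731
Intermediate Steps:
I = 11/59 (I = (144 - 122)/(64 + 54) = 22/118 = 22*(1/118) = 11/59 ≈ 0.18644)
I/455 - 447/68 = (11/59)/455 - 447/68 = (11/59)*(1/455) - 447*1/68 = 11/26845 - 447/68 = -11998967/1825460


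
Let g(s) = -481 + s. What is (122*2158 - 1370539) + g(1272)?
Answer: -1106472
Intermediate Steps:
(122*2158 - 1370539) + g(1272) = (122*2158 - 1370539) + (-481 + 1272) = (263276 - 1370539) + 791 = -1107263 + 791 = -1106472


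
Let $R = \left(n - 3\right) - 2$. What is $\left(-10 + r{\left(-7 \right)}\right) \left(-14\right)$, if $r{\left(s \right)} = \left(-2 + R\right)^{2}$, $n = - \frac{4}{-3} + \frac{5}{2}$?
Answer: $- \frac{7}{18} \approx -0.38889$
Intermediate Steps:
$n = \frac{23}{6}$ ($n = \left(-4\right) \left(- \frac{1}{3}\right) + 5 \cdot \frac{1}{2} = \frac{4}{3} + \frac{5}{2} = \frac{23}{6} \approx 3.8333$)
$R = - \frac{7}{6}$ ($R = \left(\frac{23}{6} - 3\right) - 2 = \frac{5}{6} - 2 = - \frac{7}{6} \approx -1.1667$)
$r{\left(s \right)} = \frac{361}{36}$ ($r{\left(s \right)} = \left(-2 - \frac{7}{6}\right)^{2} = \left(- \frac{19}{6}\right)^{2} = \frac{361}{36}$)
$\left(-10 + r{\left(-7 \right)}\right) \left(-14\right) = \left(-10 + \frac{361}{36}\right) \left(-14\right) = \frac{1}{36} \left(-14\right) = - \frac{7}{18}$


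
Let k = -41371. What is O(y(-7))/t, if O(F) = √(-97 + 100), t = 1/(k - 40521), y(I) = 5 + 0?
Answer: -81892*√3 ≈ -1.4184e+5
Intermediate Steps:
y(I) = 5
t = -1/81892 (t = 1/(-41371 - 40521) = 1/(-81892) = -1/81892 ≈ -1.2211e-5)
O(F) = √3
O(y(-7))/t = √3/(-1/81892) = √3*(-81892) = -81892*√3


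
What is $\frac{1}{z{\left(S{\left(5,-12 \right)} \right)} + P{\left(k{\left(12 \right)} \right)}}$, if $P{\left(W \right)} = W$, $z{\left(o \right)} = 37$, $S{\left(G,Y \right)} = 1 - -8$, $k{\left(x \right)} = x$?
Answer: $\frac{1}{49} \approx 0.020408$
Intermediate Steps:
$S{\left(G,Y \right)} = 9$ ($S{\left(G,Y \right)} = 1 + 8 = 9$)
$\frac{1}{z{\left(S{\left(5,-12 \right)} \right)} + P{\left(k{\left(12 \right)} \right)}} = \frac{1}{37 + 12} = \frac{1}{49}$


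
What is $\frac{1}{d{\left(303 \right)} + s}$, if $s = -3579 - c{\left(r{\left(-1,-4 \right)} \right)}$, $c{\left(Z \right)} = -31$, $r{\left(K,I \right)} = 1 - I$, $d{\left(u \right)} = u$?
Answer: $- \frac{1}{3245} \approx -0.00030817$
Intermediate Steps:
$s = -3548$ ($s = -3579 - -31 = -3579 + 31 = -3548$)
$\frac{1}{d{\left(303 \right)} + s} = \frac{1}{303 - 3548} = \frac{1}{-3245} = - \frac{1}{3245}$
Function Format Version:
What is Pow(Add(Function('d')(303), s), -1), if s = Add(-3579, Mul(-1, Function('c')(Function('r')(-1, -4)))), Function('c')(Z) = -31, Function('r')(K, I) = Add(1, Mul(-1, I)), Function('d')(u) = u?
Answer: Rational(-1, 3245) ≈ -0.00030817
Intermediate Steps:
s = -3548 (s = Add(-3579, Mul(-1, -31)) = Add(-3579, 31) = -3548)
Pow(Add(Function('d')(303), s), -1) = Pow(Add(303, -3548), -1) = Pow(-3245, -1) = Rational(-1, 3245)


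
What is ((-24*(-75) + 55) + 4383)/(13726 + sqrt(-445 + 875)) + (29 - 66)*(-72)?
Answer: 250995135866/94201323 - 3119*sqrt(430)/94201323 ≈ 2664.5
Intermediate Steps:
((-24*(-75) + 55) + 4383)/(13726 + sqrt(-445 + 875)) + (29 - 66)*(-72) = ((1800 + 55) + 4383)/(13726 + sqrt(430)) - 37*(-72) = (1855 + 4383)/(13726 + sqrt(430)) + 2664 = 6238/(13726 + sqrt(430)) + 2664 = 2664 + 6238/(13726 + sqrt(430))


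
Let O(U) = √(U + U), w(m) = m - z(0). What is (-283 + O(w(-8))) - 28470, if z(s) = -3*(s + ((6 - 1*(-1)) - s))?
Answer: -28753 + √26 ≈ -28748.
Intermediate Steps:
z(s) = -21 (z(s) = -3*(s + ((6 + 1) - s)) = -3*(s + (7 - s)) = -3*7 = -21)
w(m) = 21 + m (w(m) = m - 1*(-21) = m + 21 = 21 + m)
O(U) = √2*√U (O(U) = √(2*U) = √2*√U)
(-283 + O(w(-8))) - 28470 = (-283 + √2*√(21 - 8)) - 28470 = (-283 + √2*√13) - 28470 = (-283 + √26) - 28470 = -28753 + √26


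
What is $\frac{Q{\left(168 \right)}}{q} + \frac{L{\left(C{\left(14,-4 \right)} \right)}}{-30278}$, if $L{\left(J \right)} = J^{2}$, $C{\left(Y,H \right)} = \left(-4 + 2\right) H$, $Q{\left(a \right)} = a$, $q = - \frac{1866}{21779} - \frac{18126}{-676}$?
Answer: $\frac{6238695362832}{992878038097} \approx 6.2834$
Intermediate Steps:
$q = \frac{196752369}{7361302}$ ($q = \left(-1866\right) \frac{1}{21779} - - \frac{9063}{338} = - \frac{1866}{21779} + \frac{9063}{338} = \frac{196752369}{7361302} \approx 26.728$)
$C{\left(Y,H \right)} = - 2 H$
$\frac{Q{\left(168 \right)}}{q} + \frac{L{\left(C{\left(14,-4 \right)} \right)}}{-30278} = \frac{168}{\frac{196752369}{7361302}} + \frac{\left(\left(-2\right) \left(-4\right)\right)^{2}}{-30278} = 168 \cdot \frac{7361302}{196752369} + 8^{2} \left(- \frac{1}{30278}\right) = \frac{412232912}{65584123} + 64 \left(- \frac{1}{30278}\right) = \frac{412232912}{65584123} - \frac{32}{15139} = \frac{6238695362832}{992878038097}$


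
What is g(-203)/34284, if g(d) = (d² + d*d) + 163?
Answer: 27527/11428 ≈ 2.4087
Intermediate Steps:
g(d) = 163 + 2*d² (g(d) = (d² + d²) + 163 = 2*d² + 163 = 163 + 2*d²)
g(-203)/34284 = (163 + 2*(-203)²)/34284 = (163 + 2*41209)*(1/34284) = (163 + 82418)*(1/34284) = 82581*(1/34284) = 27527/11428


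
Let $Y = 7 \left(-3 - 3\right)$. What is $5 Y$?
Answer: $-210$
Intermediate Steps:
$Y = -42$ ($Y = 7 \left(-6\right) = -42$)
$5 Y = 5 \left(-42\right) = -210$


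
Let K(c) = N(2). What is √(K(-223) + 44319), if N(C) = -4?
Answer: √44315 ≈ 210.51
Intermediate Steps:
K(c) = -4
√(K(-223) + 44319) = √(-4 + 44319) = √44315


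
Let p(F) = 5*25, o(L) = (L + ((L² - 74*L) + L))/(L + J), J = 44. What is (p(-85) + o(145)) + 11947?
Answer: 2292193/189 ≈ 12128.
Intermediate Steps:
o(L) = (L² - 72*L)/(44 + L) (o(L) = (L + ((L² - 74*L) + L))/(L + 44) = (L + (L² - 73*L))/(44 + L) = (L² - 72*L)/(44 + L))
p(F) = 125
(p(-85) + o(145)) + 11947 = (125 + 145*(-72 + 145)/(44 + 145)) + 11947 = (125 + 145*73/189) + 11947 = (125 + 145*(1/189)*73) + 11947 = (125 + 10585/189) + 11947 = 34210/189 + 11947 = 2292193/189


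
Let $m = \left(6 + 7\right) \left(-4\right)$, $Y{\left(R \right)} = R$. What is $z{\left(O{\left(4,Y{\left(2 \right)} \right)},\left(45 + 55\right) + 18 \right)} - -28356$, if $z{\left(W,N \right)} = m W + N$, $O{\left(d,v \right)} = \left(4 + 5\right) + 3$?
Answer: $27850$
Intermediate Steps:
$m = -52$ ($m = 13 \left(-4\right) = -52$)
$O{\left(d,v \right)} = 12$ ($O{\left(d,v \right)} = 9 + 3 = 12$)
$z{\left(W,N \right)} = N - 52 W$ ($z{\left(W,N \right)} = - 52 W + N = N - 52 W$)
$z{\left(O{\left(4,Y{\left(2 \right)} \right)},\left(45 + 55\right) + 18 \right)} - -28356 = \left(\left(\left(45 + 55\right) + 18\right) - 624\right) - -28356 = \left(\left(100 + 18\right) - 624\right) + 28356 = \left(118 - 624\right) + 28356 = -506 + 28356 = 27850$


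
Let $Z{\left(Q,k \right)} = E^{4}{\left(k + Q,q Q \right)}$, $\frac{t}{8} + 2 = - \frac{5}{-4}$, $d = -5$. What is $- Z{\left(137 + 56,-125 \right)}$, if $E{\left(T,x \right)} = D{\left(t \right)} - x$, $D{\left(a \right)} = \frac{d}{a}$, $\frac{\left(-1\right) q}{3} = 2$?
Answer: $- \frac{2337162543835681}{1296} \approx -1.8034 \cdot 10^{12}$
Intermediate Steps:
$q = -6$ ($q = \left(-3\right) 2 = -6$)
$t = -6$ ($t = -16 + 8 \left(- \frac{5}{-4}\right) = -16 + 8 \left(\left(-5\right) \left(- \frac{1}{4}\right)\right) = -16 + 8 \cdot \frac{5}{4} = -16 + 10 = -6$)
$D{\left(a \right)} = - \frac{5}{a}$
$E{\left(T,x \right)} = \frac{5}{6} - x$ ($E{\left(T,x \right)} = - \frac{5}{-6} - x = \left(-5\right) \left(- \frac{1}{6}\right) - x = \frac{5}{6} - x$)
$Z{\left(Q,k \right)} = \left(\frac{5}{6} + 6 Q\right)^{4}$ ($Z{\left(Q,k \right)} = \left(\frac{5}{6} - - 6 Q\right)^{4} = \left(\frac{5}{6} + 6 Q\right)^{4}$)
$- Z{\left(137 + 56,-125 \right)} = - \frac{\left(5 + 36 \left(137 + 56\right)\right)^{4}}{1296} = - \frac{\left(5 + 36 \cdot 193\right)^{4}}{1296} = - \frac{\left(5 + 6948\right)^{4}}{1296} = - \frac{6953^{4}}{1296} = - \frac{2337162543835681}{1296}$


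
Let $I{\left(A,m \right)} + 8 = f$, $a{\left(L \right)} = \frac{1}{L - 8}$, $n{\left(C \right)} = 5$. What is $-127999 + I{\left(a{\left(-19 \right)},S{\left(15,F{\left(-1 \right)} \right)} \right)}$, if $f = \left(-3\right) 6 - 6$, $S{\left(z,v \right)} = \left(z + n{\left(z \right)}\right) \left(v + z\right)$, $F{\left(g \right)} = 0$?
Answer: $-128031$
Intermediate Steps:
$a{\left(L \right)} = \frac{1}{-8 + L}$
$S{\left(z,v \right)} = \left(5 + z\right) \left(v + z\right)$ ($S{\left(z,v \right)} = \left(z + 5\right) \left(v + z\right) = \left(5 + z\right) \left(v + z\right)$)
$f = -24$ ($f = -18 - 6 = -24$)
$I{\left(A,m \right)} = -32$ ($I{\left(A,m \right)} = -8 - 24 = -32$)
$-127999 + I{\left(a{\left(-19 \right)},S{\left(15,F{\left(-1 \right)} \right)} \right)} = -127999 - 32 = -128031$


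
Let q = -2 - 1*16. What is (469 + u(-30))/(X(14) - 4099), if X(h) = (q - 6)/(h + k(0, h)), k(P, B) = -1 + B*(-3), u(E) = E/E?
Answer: -13630/118847 ≈ -0.11469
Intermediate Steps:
u(E) = 1
q = -18 (q = -2 - 16 = -18)
k(P, B) = -1 - 3*B
X(h) = -24/(-1 - 2*h) (X(h) = (-18 - 6)/(h + (-1 - 3*h)) = -24/(-1 - 2*h))
(469 + u(-30))/(X(14) - 4099) = (469 + 1)/(24/(1 + 2*14) - 4099) = 470/(24/(1 + 28) - 4099) = 470/(24/29 - 4099) = 470/(-118847/29) = 470*(-29/118847) = -13630/118847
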